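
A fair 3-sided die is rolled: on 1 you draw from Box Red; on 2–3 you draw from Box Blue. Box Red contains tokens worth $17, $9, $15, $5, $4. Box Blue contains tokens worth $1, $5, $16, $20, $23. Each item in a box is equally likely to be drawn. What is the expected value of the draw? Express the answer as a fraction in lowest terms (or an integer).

E[X | Box Red] = (17 + 9 + 15 + 5 + 4)/5 = 10
E[X | Box Blue] = (1 + 5 + 16 + 20 + 23)/5 = 13
E[X] = (1/3)·10 + (2/3)·13 = 12

$12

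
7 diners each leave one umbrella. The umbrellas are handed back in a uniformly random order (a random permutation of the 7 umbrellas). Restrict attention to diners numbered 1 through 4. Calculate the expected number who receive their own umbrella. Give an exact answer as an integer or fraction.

4/7

Let Xᵢ = 1 if person i gets their own umbrella. For each i, P(Xᵢ=1) = 1/7.
By linearity of expectation, E[X₁+…+X_4] = 4·(1/7) = 4/7.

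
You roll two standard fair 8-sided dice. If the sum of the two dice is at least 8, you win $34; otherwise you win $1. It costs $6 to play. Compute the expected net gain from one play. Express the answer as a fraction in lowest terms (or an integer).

1099/64 dollars

E[payout] = (21/64)·1 + (43/64)·34 = 1483/64
Expected profit = 1483/64 − 6 = 1099/64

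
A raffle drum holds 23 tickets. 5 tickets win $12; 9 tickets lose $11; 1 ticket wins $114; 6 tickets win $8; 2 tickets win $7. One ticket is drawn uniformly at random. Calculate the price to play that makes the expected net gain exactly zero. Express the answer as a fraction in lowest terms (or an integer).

E[payout] = (5/23)·12 + (9/23)·(-11) + (1/23)·114 + (6/23)·8 + (2/23)·7 = 137/23
Fair fee = E[payout] = 137/23

137/23 dollars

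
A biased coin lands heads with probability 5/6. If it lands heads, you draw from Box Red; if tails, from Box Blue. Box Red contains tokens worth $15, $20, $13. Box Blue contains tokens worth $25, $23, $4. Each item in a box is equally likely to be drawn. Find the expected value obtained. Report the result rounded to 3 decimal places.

E[X | Box Red] = (15 + 20 + 13)/3 = 16
E[X | Box Blue] = (25 + 23 + 4)/3 = 52/3
E[X] = (5/6)·16 + (1/6)·52/3 = 146/9 ≈ 16.222

$16.222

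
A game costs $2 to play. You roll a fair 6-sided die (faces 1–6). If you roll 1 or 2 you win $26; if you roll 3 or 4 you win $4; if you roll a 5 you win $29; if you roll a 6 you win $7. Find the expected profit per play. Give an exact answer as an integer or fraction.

$14

E[payout] = (1/3)·4 + (1/6)·7 + (1/3)·26 + (1/6)·29 = 16
Expected profit = 16 − 2 = 14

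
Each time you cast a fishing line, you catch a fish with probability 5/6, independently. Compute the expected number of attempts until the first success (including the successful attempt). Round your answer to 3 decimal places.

1.200

For a geometric distribution, E[trials] = 1/p = 1/(5/6) = 6/5.
≈ 1.200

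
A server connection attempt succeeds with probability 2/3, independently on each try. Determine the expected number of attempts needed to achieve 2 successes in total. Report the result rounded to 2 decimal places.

3.00

By linearity (sum of 2 independent geometric waits), E[trials] = 2/p = 2/(2/3) = 3.
≈ 3.00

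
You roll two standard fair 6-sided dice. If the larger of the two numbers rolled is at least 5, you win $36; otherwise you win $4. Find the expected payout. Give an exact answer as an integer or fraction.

E[payout] = (4/9)·4 + (5/9)·36 = 196/9

196/9 dollars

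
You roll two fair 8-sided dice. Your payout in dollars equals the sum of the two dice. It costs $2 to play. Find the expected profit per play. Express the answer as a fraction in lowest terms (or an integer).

$7

Distribution of the sum of the two dice: 2 w.p. 1/64, 3 w.p. 1/32, 4 w.p. 3/64, 5 w.p. 1/16, 6 w.p. 5/64, 7 w.p. 3/32, …
E[payout] = (1/64)·2 + (1/32)·3 + (3/64)·4 + (1/16)·5 + (5/64)·6 + (3/32)·7 + (7/64)·8 + (1/8)·9 + (7/64)·10 + (3/32)·11 + (5/64)·12 + (1/16)·13 + (3/64)·14 + (1/32)·15 + (1/64)·16 = 9
Expected profit = 9 − 2 = 7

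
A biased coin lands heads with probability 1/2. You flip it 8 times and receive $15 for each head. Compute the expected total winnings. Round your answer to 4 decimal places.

E[#heads] = 8·1/2 = 4 (linearity over flips).
E[winnings] = 15·4 = 60.
≈ 60.0000

$60.0000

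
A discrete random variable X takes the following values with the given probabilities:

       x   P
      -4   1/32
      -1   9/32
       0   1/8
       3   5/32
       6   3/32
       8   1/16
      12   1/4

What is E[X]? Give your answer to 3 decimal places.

E[X] = (1/32)·(-4) + (9/32)·(-1) + (1/8)·0 + (5/32)·3 + (3/32)·6 + (1/16)·8 + (1/4)·12
     = 33/8 ≈ 4.125

4.125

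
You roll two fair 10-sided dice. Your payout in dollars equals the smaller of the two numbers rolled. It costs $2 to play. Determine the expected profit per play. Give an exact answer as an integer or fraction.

37/20 dollars

Distribution of the smaller of the two numbers rolled: 1 w.p. 19/100, 2 w.p. 17/100, 3 w.p. 3/20, 4 w.p. 13/100, 5 w.p. 11/100, 6 w.p. 9/100, …
E[payout] = (19/100)·1 + (17/100)·2 + (3/20)·3 + (13/100)·4 + (11/100)·5 + (9/100)·6 + (7/100)·7 + (1/20)·8 + (3/100)·9 + (1/100)·10 = 77/20
Expected profit = 77/20 − 2 = 37/20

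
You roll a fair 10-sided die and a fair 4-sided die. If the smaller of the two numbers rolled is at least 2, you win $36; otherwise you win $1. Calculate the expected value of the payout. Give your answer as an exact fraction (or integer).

E[payout] = (13/40)·1 + (27/40)·36 = 197/8

197/8 dollars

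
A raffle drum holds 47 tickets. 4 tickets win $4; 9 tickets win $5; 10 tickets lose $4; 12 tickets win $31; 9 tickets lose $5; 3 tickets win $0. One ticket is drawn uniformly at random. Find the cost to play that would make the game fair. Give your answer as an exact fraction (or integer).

E[payout] = (4/47)·4 + (9/47)·5 + (10/47)·(-4) + (12/47)·31 + (9/47)·(-5) + (3/47)·0 = 348/47
Fair fee = E[payout] = 348/47

348/47 dollars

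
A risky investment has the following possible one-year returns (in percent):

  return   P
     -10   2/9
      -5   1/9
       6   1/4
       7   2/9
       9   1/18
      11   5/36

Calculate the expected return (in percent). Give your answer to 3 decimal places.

2.306

E[X] = (2/9)·(-10) + (1/9)·(-5) + (1/4)·6 + (2/9)·7 + (1/18)·9 + (5/36)·11
     = 83/36 ≈ 2.306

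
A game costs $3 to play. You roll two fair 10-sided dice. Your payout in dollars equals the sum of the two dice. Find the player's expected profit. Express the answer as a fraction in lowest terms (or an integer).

$8

Distribution of the sum of the two dice: 2 w.p. 1/100, 3 w.p. 1/50, 4 w.p. 3/100, 5 w.p. 1/25, 6 w.p. 1/20, 7 w.p. 3/50, …
E[payout] = (1/100)·2 + (1/50)·3 + (3/100)·4 + (1/25)·5 + (1/20)·6 + (3/50)·7 + (7/100)·8 + (2/25)·9 + (9/100)·10 + (1/10)·11 + (9/100)·12 + (2/25)·13 + (7/100)·14 + (3/50)·15 + (1/20)·16 + (1/25)·17 + (3/100)·18 + (1/50)·19 + (1/100)·20 = 11
Expected profit = 11 − 3 = 8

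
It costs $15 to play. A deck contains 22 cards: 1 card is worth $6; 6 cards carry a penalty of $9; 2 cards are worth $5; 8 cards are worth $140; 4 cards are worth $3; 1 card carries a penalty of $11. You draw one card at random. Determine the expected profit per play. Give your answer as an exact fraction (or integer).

E[payout] = (1/22)·6 + (6/22)·(-9) + (2/22)·5 + (8/22)·140 + (4/22)·3 + (1/22)·(-11) = 1083/22
Expected profit = 1083/22 − 15 = 753/22

753/22 dollars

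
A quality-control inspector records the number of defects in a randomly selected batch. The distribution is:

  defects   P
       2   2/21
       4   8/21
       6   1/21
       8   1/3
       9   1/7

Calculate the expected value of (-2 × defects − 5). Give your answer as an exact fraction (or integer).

-355/21

E[-2x-5] = (2/21)·(-9) + (8/21)·(-13) + (1/21)·(-17) + (1/3)·(-21) + (1/7)·(-23)
     = -355/21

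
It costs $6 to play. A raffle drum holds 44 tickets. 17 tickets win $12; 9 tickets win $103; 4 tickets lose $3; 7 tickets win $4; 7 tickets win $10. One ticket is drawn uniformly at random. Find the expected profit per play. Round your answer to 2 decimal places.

E[payout] = (17/44)·12 + (9/44)·103 + (4/44)·(-3) + (7/44)·4 + (7/44)·10 = 1217/44
Expected profit = 1217/44 − 6 = 953/44 ≈ $21.66

$21.66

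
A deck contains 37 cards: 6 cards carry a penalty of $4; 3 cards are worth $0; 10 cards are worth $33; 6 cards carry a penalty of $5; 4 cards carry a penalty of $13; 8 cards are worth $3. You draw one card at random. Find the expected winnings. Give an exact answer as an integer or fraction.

E[payout] = (6/37)·(-4) + (3/37)·0 + (10/37)·33 + (6/37)·(-5) + (4/37)·(-13) + (8/37)·3 = 248/37

248/37 dollars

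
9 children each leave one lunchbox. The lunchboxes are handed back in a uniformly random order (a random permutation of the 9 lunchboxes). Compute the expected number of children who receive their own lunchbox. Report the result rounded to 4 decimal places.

Let Xᵢ = 1 if person i gets their own lunchbox. For each i, P(Xᵢ=1) = 1/9.
By linearity of expectation, E[X₁+…+X_9] = 9·(1/9) = 1.
≈ 1.0000

1.0000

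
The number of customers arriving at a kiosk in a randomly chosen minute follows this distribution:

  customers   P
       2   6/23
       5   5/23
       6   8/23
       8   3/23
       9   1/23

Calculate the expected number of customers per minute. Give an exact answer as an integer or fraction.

118/23

E[X] = (6/23)·2 + (5/23)·5 + (8/23)·6 + (3/23)·8 + (1/23)·9
     = 118/23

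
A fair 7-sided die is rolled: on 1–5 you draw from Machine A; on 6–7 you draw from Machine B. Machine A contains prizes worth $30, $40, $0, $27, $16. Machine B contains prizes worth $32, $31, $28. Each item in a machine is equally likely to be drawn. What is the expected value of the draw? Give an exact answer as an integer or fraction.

E[X | Machine A] = (30 + 40 + 0 + 27 + 16)/5 = 113/5
E[X | Machine B] = (32 + 31 + 28)/3 = 91/3
E[X] = (5/7)·113/5 + (2/7)·91/3 = 521/21

521/21 dollars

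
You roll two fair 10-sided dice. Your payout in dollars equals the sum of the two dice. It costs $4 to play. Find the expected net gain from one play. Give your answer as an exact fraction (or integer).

$7

Distribution of the sum of the two dice: 2 w.p. 1/100, 3 w.p. 1/50, 4 w.p. 3/100, 5 w.p. 1/25, 6 w.p. 1/20, 7 w.p. 3/50, …
E[payout] = (1/100)·2 + (1/50)·3 + (3/100)·4 + (1/25)·5 + (1/20)·6 + (3/50)·7 + (7/100)·8 + (2/25)·9 + (9/100)·10 + (1/10)·11 + (9/100)·12 + (2/25)·13 + (7/100)·14 + (3/50)·15 + (1/20)·16 + (1/25)·17 + (3/100)·18 + (1/50)·19 + (1/100)·20 = 11
Expected profit = 11 − 4 = 7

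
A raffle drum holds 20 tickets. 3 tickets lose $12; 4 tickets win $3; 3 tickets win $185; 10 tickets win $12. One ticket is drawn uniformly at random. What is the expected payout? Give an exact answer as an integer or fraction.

651/20 dollars

E[payout] = (3/20)·(-12) + (4/20)·3 + (3/20)·185 + (10/20)·12 = 651/20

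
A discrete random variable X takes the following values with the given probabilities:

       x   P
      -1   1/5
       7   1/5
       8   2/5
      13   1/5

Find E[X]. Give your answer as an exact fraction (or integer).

E[X] = (1/5)·(-1) + (1/5)·7 + (2/5)·8 + (1/5)·13
     = 7

7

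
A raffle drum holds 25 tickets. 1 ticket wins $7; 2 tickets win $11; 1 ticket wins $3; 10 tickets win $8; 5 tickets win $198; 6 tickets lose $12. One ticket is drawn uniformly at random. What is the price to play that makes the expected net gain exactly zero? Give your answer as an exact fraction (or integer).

206/5 dollars

E[payout] = (1/25)·7 + (2/25)·11 + (1/25)·3 + (10/25)·8 + (5/25)·198 + (6/25)·(-12) = 206/5
Fair fee = E[payout] = 206/5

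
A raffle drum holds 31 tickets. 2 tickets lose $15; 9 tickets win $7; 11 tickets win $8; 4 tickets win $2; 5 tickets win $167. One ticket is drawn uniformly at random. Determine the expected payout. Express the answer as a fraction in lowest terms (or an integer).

E[payout] = (2/31)·(-15) + (9/31)·7 + (11/31)·8 + (4/31)·2 + (5/31)·167 = 964/31

964/31 dollars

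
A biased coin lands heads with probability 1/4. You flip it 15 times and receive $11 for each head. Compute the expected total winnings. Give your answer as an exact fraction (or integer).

165/4 dollars

E[#heads] = 15·1/4 = 15/4 (linearity over flips).
E[winnings] = 11·15/4 = 165/4.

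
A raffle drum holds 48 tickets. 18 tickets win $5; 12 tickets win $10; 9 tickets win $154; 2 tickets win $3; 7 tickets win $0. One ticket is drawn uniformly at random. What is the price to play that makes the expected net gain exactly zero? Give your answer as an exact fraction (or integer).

E[payout] = (18/48)·5 + (12/48)·10 + (9/48)·154 + (2/48)·3 + (7/48)·0 = 267/8
Fair fee = E[payout] = 267/8

267/8 dollars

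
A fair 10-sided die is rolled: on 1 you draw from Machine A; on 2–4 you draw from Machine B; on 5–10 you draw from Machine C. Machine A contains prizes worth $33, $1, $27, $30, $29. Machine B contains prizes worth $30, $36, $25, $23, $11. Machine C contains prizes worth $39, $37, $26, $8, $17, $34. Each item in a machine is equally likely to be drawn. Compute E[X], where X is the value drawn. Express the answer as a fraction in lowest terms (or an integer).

E[X | Machine A] = (33 + 1 + 27 + 30 + 29)/5 = 24
E[X | Machine B] = (30 + 36 + 25 + 23 + 11)/5 = 25
E[X | Machine C] = (39 + 37 + 26 + 8 + 17 + 34)/6 = 161/6
E[X] = (1/10)·24 + (3/10)·25 + (3/5)·161/6 = 26

$26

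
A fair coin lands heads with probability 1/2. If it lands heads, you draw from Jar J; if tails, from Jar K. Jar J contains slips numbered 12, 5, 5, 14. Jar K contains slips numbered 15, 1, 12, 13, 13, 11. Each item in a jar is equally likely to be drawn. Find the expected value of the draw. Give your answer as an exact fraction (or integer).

E[X | Jar J] = (12 + 5 + 5 + 14)/4 = 9
E[X | Jar K] = (15 + 1 + 12 + 13 + 13 + 11)/6 = 65/6
E[X] = (1/2)·9 + (1/2)·65/6 = 119/12

119/12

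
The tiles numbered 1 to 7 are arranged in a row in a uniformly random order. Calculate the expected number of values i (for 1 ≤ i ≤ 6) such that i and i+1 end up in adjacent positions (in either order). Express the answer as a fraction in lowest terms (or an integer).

12/7

For each i ∈ {1,…,6}, let Xᵢ = 1 if i and i+1 are adjacent. P(Xᵢ=1) = 2·(7−1)!/7! = 2/7.
By linearity, E[ΣXᵢ] = (6)·(2/7) = 12/7.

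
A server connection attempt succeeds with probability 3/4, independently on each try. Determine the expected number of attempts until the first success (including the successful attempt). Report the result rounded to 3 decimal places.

For a geometric distribution, E[trials] = 1/p = 1/(3/4) = 4/3.
≈ 1.333

1.333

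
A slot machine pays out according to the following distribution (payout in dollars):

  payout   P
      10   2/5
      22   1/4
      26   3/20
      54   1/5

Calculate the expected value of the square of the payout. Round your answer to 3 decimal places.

845.600

E[X²] = (2/5)·100 + (1/4)·484 + (3/20)·676 + (1/5)·2916
     = 4228/5 ≈ 845.600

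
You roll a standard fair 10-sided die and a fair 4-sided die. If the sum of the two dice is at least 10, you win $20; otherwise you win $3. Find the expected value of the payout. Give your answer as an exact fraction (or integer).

179/20 dollars

E[payout] = (13/20)·3 + (7/20)·20 = 179/20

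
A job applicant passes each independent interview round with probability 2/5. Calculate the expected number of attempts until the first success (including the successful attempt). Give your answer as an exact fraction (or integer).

For a geometric distribution, E[trials] = 1/p = 1/(2/5) = 5/2.

5/2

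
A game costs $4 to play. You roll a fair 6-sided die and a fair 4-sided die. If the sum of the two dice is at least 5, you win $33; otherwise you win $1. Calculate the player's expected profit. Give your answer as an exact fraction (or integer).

$21

E[payout] = (1/4)·1 + (3/4)·33 = 25
Expected profit = 25 − 4 = 21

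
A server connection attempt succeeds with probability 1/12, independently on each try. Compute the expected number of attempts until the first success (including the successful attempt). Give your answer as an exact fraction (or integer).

For a geometric distribution, E[trials] = 1/p = 1/(1/12) = 12.

12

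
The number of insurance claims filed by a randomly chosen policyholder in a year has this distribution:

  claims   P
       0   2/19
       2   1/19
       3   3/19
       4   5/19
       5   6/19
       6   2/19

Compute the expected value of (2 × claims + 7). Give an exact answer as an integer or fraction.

E[2x+7] = (2/19)·7 + (1/19)·11 + (3/19)·13 + (5/19)·15 + (6/19)·17 + (2/19)·19
     = 279/19

279/19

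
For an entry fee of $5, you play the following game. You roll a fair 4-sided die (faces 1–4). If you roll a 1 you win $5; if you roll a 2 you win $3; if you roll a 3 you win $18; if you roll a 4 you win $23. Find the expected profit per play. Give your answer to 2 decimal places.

$7.25

E[payout] = (1/4)·3 + (1/4)·5 + (1/4)·18 + (1/4)·23 = 49/4
Expected profit = 49/4 − 5 = 29/4 ≈ $7.25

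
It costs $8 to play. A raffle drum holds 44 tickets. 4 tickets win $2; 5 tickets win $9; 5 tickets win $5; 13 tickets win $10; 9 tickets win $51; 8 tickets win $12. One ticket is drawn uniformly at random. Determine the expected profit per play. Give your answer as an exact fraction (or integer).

411/44 dollars

E[payout] = (4/44)·2 + (5/44)·9 + (5/44)·5 + (13/44)·10 + (9/44)·51 + (8/44)·12 = 763/44
Expected profit = 763/44 − 8 = 411/44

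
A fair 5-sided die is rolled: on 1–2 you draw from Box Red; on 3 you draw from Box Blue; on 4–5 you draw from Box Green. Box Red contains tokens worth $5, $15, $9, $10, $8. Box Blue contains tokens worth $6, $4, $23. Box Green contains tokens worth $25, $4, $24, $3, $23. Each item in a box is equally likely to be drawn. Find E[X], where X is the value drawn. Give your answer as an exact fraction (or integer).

307/25 dollars

E[X | Box Red] = (5 + 15 + 9 + 10 + 8)/5 = 47/5
E[X | Box Blue] = (6 + 4 + 23)/3 = 11
E[X | Box Green] = (25 + 4 + 24 + 3 + 23)/5 = 79/5
E[X] = (2/5)·47/5 + (1/5)·11 + (2/5)·79/5 = 307/25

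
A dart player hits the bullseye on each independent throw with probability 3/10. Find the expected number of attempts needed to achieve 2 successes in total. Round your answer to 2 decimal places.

By linearity (sum of 2 independent geometric waits), E[trials] = 2/p = 2/(3/10) = 20/3.
≈ 6.67

6.67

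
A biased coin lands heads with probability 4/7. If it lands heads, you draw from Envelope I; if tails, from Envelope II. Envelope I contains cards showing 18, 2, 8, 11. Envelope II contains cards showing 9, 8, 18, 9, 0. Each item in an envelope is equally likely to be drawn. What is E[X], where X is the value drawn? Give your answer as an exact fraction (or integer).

E[X | Envelope I] = (18 + 2 + 8 + 11)/4 = 39/4
E[X | Envelope II] = (9 + 8 + 18 + 9 + 0)/5 = 44/5
E[X] = (4/7)·39/4 + (3/7)·44/5 = 327/35

327/35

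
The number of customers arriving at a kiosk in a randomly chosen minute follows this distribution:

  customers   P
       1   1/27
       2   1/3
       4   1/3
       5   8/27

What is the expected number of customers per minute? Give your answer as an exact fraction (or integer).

E[X] = (1/27)·1 + (1/3)·2 + (1/3)·4 + (8/27)·5
     = 95/27

95/27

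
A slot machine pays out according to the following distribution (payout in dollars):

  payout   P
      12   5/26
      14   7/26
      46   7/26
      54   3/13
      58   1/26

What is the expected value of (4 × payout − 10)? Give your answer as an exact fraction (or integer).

E[4x-10] = (5/26)·38 + (7/26)·46 + (7/26)·174 + (3/13)·206 + (1/26)·222
     = 1594/13

1594/13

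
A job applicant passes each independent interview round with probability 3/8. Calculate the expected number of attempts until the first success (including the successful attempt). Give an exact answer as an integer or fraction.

8/3

For a geometric distribution, E[trials] = 1/p = 1/(3/8) = 8/3.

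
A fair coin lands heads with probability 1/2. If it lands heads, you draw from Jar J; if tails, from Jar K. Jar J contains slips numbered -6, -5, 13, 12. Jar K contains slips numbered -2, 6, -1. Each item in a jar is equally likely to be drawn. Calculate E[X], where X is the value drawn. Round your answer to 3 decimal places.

E[X | Jar J] = (-6 − 5 + 13 + 12)/4 = 7/2
E[X | Jar K] = (-2 + 6 − 1)/3 = 1
E[X] = (1/2)·7/2 + (1/2)·1 = 9/4 ≈ 2.250

2.250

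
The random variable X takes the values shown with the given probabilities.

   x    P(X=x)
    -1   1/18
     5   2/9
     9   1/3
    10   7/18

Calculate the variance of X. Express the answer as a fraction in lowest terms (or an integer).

E[X] = (1/18)·(-1) + (2/9)·5 + (1/3)·9 + (7/18)·10 = 143/18
E[X²] = (1/18)·1 + (2/9)·25 + (1/3)·81 + (7/18)·100 = 143/2
Var(X) = 143/2 − (143/18)² = 2717/324

2717/324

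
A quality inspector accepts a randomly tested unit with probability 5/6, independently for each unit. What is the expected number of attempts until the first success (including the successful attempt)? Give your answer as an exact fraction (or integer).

6/5

For a geometric distribution, E[trials] = 1/p = 1/(5/6) = 6/5.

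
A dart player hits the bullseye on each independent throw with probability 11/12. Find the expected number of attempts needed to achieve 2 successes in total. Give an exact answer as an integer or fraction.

By linearity (sum of 2 independent geometric waits), E[trials] = 2/p = 2/(11/12) = 24/11.

24/11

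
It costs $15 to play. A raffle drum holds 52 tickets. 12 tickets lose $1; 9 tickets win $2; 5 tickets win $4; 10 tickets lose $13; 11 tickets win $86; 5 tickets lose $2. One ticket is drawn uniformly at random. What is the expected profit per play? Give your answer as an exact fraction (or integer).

$1

E[payout] = (12/52)·(-1) + (9/52)·2 + (5/52)·4 + (10/52)·(-13) + (11/52)·86 + (5/52)·(-2) = 16
Expected profit = 16 − 15 = 1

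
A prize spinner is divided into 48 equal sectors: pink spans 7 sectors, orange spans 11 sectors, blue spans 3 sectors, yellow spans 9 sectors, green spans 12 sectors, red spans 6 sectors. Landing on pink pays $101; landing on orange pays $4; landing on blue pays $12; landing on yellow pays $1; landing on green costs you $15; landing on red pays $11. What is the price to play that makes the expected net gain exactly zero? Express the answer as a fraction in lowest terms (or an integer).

341/24 dollars

E[payout] = (7/48)·101 + (11/48)·4 + (3/48)·12 + (9/48)·1 + (12/48)·(-15) + (6/48)·11 = 341/24
Fair fee = E[payout] = 341/24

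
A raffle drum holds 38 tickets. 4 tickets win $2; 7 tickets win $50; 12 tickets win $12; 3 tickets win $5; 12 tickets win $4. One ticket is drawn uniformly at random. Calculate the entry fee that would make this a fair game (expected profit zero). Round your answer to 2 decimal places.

$14.87

E[payout] = (4/38)·2 + (7/38)·50 + (12/38)·12 + (3/38)·5 + (12/38)·4 = 565/38
Fair fee = E[payout] = 565/38 ≈ $14.87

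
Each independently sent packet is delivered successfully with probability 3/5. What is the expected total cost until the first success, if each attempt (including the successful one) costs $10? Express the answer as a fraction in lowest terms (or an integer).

50/3 dollars

E[#attempts] = 1/p = 5/3; E[cost] = 10·5/3 = 50/3.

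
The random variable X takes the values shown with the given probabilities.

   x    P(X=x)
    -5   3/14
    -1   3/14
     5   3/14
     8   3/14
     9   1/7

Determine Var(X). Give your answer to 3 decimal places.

28.454

E[X] = (3/14)·(-5) + (3/14)·(-1) + (3/14)·5 + (3/14)·8 + (1/7)·9 = 39/14
E[X²] = (3/14)·25 + (3/14)·1 + (3/14)·25 + (3/14)·64 + (1/7)·81 = 507/14
Var(X) = 507/14 − (39/14)² = 5577/196 ≈ 28.454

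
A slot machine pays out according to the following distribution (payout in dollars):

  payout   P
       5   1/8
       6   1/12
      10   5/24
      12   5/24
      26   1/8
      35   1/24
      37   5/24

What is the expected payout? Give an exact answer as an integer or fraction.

145/8 dollars

E[X] = (1/8)·5 + (1/12)·6 + (5/24)·10 + (5/24)·12 + (1/8)·26 + (1/24)·35 + (5/24)·37
     = 145/8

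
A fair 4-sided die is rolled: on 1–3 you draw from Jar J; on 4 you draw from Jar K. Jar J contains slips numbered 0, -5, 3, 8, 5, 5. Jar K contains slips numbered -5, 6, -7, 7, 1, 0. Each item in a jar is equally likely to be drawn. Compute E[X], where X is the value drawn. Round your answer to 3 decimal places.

2.083

E[X | Jar J] = (0 − 5 + 3 + 8 + 5 + 5)/6 = 8/3
E[X | Jar K] = (-5 + 6 − 7 + 7 + 1 + 0)/6 = 1/3
E[X] = (3/4)·8/3 + (1/4)·1/3 = 25/12 ≈ 2.083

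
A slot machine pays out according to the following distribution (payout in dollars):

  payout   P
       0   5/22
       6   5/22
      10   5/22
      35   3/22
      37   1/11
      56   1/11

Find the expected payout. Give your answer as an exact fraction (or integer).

371/22 dollars

E[X] = (5/22)·0 + (5/22)·6 + (5/22)·10 + (3/22)·35 + (1/11)·37 + (1/11)·56
     = 371/22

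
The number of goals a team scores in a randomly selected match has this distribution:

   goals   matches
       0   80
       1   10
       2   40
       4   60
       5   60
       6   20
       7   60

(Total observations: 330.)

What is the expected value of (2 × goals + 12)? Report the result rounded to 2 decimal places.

Total = 330, so P(goals=0) = 80/330, etc.
E[2x+12] = (8/33)·12 + (1/33)·14 + (4/33)·16 + (2/11)·20 + (2/11)·22 + (2/33)·24 + (2/11)·26
     = 210/11 ≈ 19.09

19.09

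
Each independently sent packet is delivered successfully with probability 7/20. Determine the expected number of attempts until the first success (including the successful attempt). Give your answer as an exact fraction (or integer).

20/7

For a geometric distribution, E[trials] = 1/p = 1/(7/20) = 20/7.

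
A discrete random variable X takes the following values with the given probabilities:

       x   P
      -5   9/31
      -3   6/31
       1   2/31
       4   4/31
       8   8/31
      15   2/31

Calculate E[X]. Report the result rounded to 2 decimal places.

E[X] = (9/31)·(-5) + (6/31)·(-3) + (2/31)·1 + (4/31)·4 + (8/31)·8 + (2/31)·15
     = 49/31 ≈ 1.58

1.58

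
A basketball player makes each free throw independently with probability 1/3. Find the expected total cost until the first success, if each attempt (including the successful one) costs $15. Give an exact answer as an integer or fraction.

$45

E[#attempts] = 1/p = 3; E[cost] = 15·3 = 45.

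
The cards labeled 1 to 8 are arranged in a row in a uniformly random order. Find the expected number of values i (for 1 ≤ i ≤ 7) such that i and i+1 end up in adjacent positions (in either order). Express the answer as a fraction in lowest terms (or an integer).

7/4

For each i ∈ {1,…,7}, let Xᵢ = 1 if i and i+1 are adjacent. P(Xᵢ=1) = 2·(8−1)!/8! = 2/8.
By linearity, E[ΣXᵢ] = (7)·(2/8) = 7/4.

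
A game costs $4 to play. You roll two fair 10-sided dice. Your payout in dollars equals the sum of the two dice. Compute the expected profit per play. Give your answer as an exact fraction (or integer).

Distribution of the sum of the two dice: 2 w.p. 1/100, 3 w.p. 1/50, 4 w.p. 3/100, 5 w.p. 1/25, 6 w.p. 1/20, 7 w.p. 3/50, …
E[payout] = (1/100)·2 + (1/50)·3 + (3/100)·4 + (1/25)·5 + (1/20)·6 + (3/50)·7 + (7/100)·8 + (2/25)·9 + (9/100)·10 + (1/10)·11 + (9/100)·12 + (2/25)·13 + (7/100)·14 + (3/50)·15 + (1/20)·16 + (1/25)·17 + (3/100)·18 + (1/50)·19 + (1/100)·20 = 11
Expected profit = 11 − 4 = 7

$7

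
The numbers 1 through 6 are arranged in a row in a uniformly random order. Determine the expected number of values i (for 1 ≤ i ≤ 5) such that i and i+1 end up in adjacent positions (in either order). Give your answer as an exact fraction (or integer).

For each i ∈ {1,…,5}, let Xᵢ = 1 if i and i+1 are adjacent. P(Xᵢ=1) = 2·(6−1)!/6! = 2/6.
By linearity, E[ΣXᵢ] = (5)·(2/6) = 5/3.

5/3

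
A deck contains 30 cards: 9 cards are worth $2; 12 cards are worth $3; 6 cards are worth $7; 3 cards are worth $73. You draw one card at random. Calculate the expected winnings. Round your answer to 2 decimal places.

$10.50

E[payout] = (9/30)·2 + (12/30)·3 + (6/30)·7 + (3/30)·73 = 21/2
≈ $10.50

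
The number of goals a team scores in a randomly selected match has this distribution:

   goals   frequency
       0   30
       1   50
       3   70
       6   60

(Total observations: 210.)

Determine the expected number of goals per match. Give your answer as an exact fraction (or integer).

62/21

Total = 210, so P(goals=0) = 30/210, etc.
E[X] = (1/7)·0 + (5/21)·1 + (1/3)·3 + (2/7)·6
     = 62/21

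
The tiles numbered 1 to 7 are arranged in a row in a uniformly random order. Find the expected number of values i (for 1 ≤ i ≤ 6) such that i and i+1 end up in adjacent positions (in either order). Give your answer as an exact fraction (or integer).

12/7

For each i ∈ {1,…,6}, let Xᵢ = 1 if i and i+1 are adjacent. P(Xᵢ=1) = 2·(7−1)!/7! = 2/7.
By linearity, E[ΣXᵢ] = (6)·(2/7) = 12/7.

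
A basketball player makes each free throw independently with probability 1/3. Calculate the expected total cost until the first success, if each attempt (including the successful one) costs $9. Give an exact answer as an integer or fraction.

$27

E[#attempts] = 1/p = 3; E[cost] = 9·3 = 27.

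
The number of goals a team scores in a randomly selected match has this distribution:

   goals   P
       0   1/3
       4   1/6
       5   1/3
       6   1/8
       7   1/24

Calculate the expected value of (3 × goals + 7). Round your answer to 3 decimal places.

E[3x+7] = (1/3)·7 + (1/6)·19 + (1/3)·22 + (1/8)·25 + (1/24)·28
     = 137/8 ≈ 17.125

17.125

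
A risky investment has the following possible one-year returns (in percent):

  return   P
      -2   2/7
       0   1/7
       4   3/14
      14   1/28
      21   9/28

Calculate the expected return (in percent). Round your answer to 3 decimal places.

E[X] = (2/7)·(-2) + (1/7)·0 + (3/14)·4 + (1/28)·14 + (9/28)·21
     = 211/28 ≈ 7.536

7.536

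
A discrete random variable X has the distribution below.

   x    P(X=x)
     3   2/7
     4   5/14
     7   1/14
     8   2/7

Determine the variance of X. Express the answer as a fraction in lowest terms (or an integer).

E[X] = (2/7)·3 + (5/14)·4 + (1/14)·7 + (2/7)·8 = 71/14
E[X²] = (2/7)·9 + (5/14)·16 + (1/14)·49 + (2/7)·64 = 421/14
Var(X) = 421/14 − (71/14)² = 853/196

853/196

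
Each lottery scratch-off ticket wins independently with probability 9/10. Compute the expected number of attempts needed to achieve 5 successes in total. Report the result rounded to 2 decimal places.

5.56

By linearity (sum of 5 independent geometric waits), E[trials] = 5/p = 5/(9/10) = 50/9.
≈ 5.56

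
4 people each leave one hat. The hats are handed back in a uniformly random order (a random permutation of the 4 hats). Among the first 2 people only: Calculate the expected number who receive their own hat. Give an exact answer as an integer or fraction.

1/2

Let Xᵢ = 1 if person i gets their own hat. For each i, P(Xᵢ=1) = 1/4.
By linearity of expectation, E[X₁+…+X_2] = 2·(1/4) = 1/2.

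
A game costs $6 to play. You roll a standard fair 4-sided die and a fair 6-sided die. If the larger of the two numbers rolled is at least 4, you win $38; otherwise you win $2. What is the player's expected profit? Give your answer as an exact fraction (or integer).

E[payout] = (3/8)·2 + (5/8)·38 = 49/2
Expected profit = 49/2 − 6 = 37/2

37/2 dollars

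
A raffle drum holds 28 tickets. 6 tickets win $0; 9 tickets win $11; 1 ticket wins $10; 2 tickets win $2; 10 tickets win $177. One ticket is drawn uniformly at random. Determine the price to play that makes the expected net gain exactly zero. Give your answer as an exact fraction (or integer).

269/4 dollars

E[payout] = (6/28)·0 + (9/28)·11 + (1/28)·10 + (2/28)·2 + (10/28)·177 = 269/4
Fair fee = E[payout] = 269/4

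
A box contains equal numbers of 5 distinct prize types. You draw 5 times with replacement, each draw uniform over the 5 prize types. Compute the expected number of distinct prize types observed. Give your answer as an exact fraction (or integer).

2101/625

Let Xⱼ=1 if type j appears at least once. P(Xⱼ=1) = 1 − ((5−1)/5)^5 = 2101/3125.
E[#distinct] = 5·2101/3125 = 2101/625.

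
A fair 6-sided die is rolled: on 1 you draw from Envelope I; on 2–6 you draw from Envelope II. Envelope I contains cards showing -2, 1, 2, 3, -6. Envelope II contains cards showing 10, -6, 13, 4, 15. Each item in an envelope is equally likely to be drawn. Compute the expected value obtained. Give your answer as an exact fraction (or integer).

E[X | Envelope I] = (-2 + 1 + 2 + 3 − 6)/5 = -2/5
E[X | Envelope II] = (10 − 6 + 13 + 4 + 15)/5 = 36/5
E[X] = (1/6)·(-2/5) + (5/6)·36/5 = 89/15

89/15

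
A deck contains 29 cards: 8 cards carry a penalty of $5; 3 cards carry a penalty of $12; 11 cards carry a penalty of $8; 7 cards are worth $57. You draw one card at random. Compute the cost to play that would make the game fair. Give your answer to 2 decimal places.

E[payout] = (8/29)·(-5) + (3/29)·(-12) + (11/29)·(-8) + (7/29)·57 = 235/29
Fair fee = E[payout] = 235/29 ≈ $8.10

$8.10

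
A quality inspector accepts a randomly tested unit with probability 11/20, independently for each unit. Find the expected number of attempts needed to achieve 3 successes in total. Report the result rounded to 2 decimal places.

By linearity (sum of 3 independent geometric waits), E[trials] = 3/p = 3/(11/20) = 60/11.
≈ 5.45

5.45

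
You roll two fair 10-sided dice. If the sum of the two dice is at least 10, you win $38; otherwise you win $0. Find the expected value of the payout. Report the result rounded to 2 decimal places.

$24.32

E[payout] = (9/25)·0 + (16/25)·38 = 608/25
≈ $24.32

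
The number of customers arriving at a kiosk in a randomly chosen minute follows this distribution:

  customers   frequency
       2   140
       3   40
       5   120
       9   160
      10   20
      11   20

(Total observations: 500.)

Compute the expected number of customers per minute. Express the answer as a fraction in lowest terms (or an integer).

Total = 500, so P(customers=2) = 140/500, etc.
E[X] = (7/25)·2 + (2/25)·3 + (6/25)·5 + (8/25)·9 + (1/25)·10 + (1/25)·11
     = 143/25

143/25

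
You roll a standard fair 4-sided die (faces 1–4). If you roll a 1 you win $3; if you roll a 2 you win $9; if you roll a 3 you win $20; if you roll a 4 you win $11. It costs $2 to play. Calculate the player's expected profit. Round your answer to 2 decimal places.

$8.75

E[payout] = (1/4)·3 + (1/4)·9 + (1/4)·11 + (1/4)·20 = 43/4
Expected profit = 43/4 − 2 = 35/4 ≈ $8.75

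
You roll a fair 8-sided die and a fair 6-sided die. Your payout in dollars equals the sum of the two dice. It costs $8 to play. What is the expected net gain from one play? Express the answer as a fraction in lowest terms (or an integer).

$0

Distribution of the sum of the two dice: 2 w.p. 1/48, 3 w.p. 1/24, 4 w.p. 1/16, 5 w.p. 1/12, 6 w.p. 5/48, 7 w.p. 1/8, …
E[payout] = (1/48)·2 + (1/24)·3 + (1/16)·4 + (1/12)·5 + (5/48)·6 + (1/8)·7 + (1/8)·8 + (1/8)·9 + (5/48)·10 + (1/12)·11 + (1/16)·12 + (1/24)·13 + (1/48)·14 = 8
Expected profit = 8 − 8 = 0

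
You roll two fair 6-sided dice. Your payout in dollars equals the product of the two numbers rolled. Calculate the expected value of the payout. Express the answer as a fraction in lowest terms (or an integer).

Distribution of the product of the two numbers rolled: 1 w.p. 1/36, 2 w.p. 1/18, 3 w.p. 1/18, 4 w.p. 1/12, 5 w.p. 1/18, 6 w.p. 1/9, …
E[payout] = (1/36)·1 + (1/18)·2 + (1/18)·3 + (1/12)·4 + (1/18)·5 + (1/9)·6 + (1/18)·8 + (1/36)·9 + (1/18)·10 + (1/9)·12 + (1/18)·15 + (1/36)·16 + (1/18)·18 + (1/18)·20 + (1/18)·24 + (1/36)·25 + (1/18)·30 + (1/36)·36 = 49/4

49/4 dollars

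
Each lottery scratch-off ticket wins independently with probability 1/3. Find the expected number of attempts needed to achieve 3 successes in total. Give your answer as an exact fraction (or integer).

By linearity (sum of 3 independent geometric waits), E[trials] = 3/p = 3/(1/3) = 9.

9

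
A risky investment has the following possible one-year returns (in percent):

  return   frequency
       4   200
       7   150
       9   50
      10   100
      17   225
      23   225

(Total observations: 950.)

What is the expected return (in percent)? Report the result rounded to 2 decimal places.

12.95

Total = 950, so P(return=4) = 200/950, etc.
E[X] = (4/19)·4 + (3/19)·7 + (1/19)·9 + (2/19)·10 + (9/38)·17 + (9/38)·23
     = 246/19 ≈ 12.95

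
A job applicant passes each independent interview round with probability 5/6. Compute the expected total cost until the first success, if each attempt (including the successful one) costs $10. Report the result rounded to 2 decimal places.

E[#attempts] = 1/p = 6/5; E[cost] = 10·6/5 = 12.
≈ 12.00

$12.00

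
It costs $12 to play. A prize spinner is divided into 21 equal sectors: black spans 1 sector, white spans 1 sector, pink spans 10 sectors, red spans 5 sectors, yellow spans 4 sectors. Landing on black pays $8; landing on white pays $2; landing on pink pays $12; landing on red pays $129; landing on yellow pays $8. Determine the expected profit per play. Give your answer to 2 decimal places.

$26.43

E[payout] = (1/21)·8 + (1/21)·2 + (10/21)·12 + (5/21)·129 + (4/21)·8 = 269/7
Expected profit = 269/7 − 12 = 185/7 ≈ $26.43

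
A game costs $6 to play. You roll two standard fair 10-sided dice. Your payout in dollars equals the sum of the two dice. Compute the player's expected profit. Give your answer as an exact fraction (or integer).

$5

Distribution of the sum of the two dice: 2 w.p. 1/100, 3 w.p. 1/50, 4 w.p. 3/100, 5 w.p. 1/25, 6 w.p. 1/20, 7 w.p. 3/50, …
E[payout] = (1/100)·2 + (1/50)·3 + (3/100)·4 + (1/25)·5 + (1/20)·6 + (3/50)·7 + (7/100)·8 + (2/25)·9 + (9/100)·10 + (1/10)·11 + (9/100)·12 + (2/25)·13 + (7/100)·14 + (3/50)·15 + (1/20)·16 + (1/25)·17 + (3/100)·18 + (1/50)·19 + (1/100)·20 = 11
Expected profit = 11 − 6 = 5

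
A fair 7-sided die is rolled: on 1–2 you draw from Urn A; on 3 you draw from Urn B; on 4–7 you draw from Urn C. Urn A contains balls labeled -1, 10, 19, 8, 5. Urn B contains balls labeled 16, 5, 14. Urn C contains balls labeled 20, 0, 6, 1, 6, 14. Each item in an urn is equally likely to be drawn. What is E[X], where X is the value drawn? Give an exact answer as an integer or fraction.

E[X | Urn A] = (-1 + 10 + 19 + 8 + 5)/5 = 41/5
E[X | Urn B] = (16 + 5 + 14)/3 = 35/3
E[X | Urn C] = (20 + 0 + 6 + 1 + 6 + 14)/6 = 47/6
E[X] = (2/7)·41/5 + (1/7)·35/3 + (4/7)·47/6 = 297/35

297/35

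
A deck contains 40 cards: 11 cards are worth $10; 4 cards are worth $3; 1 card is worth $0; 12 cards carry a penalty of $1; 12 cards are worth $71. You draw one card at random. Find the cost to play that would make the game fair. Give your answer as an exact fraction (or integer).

481/20 dollars

E[payout] = (11/40)·10 + (4/40)·3 + (1/40)·0 + (12/40)·(-1) + (12/40)·71 = 481/20
Fair fee = E[payout] = 481/20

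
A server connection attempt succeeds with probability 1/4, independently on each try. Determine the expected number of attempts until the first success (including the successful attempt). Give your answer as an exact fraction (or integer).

For a geometric distribution, E[trials] = 1/p = 1/(1/4) = 4.

4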